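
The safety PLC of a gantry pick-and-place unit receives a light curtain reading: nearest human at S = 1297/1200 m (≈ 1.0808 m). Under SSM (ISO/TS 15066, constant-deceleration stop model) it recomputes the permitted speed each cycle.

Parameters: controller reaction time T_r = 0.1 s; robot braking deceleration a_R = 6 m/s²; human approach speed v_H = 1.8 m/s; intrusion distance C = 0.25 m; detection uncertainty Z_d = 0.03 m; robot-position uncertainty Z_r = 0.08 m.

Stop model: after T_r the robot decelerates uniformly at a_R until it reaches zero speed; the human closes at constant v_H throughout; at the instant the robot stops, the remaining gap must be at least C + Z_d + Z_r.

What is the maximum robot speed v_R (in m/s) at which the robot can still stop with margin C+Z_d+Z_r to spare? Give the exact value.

v_R_max = 11/10 m/s = 1.1000 m/s

collect terms ⇒ (1/12)·v_R² + (2/5)·v_R + (-649/1200) = 0
  disc = (2/5)² − 4·(1/12)·(-649/1200) = 49/144 ; √disc = 7/12
  v_R = (−(2/5) + 7/12) / (2·(1/12)) = 11/10 m/s
check:
stop time T_s = (11/10)/6 = 0.1833 s
robot in T_r: 1.1000·0.1000 = 0.1100 m
robot under decel: 1.1000²/(2·6.0000) = 0.1008 m
human over T_r+T_s: 1.8000·(0.1000+0.1833) = 0.5100 m
C+Z_d+Z_r = 0.2500+0.0300+0.0800 = 0.3600 m
sum ≈ 0.1100+0.1008+0.5100+0.3600 ≈ 1.0808 m = S ✓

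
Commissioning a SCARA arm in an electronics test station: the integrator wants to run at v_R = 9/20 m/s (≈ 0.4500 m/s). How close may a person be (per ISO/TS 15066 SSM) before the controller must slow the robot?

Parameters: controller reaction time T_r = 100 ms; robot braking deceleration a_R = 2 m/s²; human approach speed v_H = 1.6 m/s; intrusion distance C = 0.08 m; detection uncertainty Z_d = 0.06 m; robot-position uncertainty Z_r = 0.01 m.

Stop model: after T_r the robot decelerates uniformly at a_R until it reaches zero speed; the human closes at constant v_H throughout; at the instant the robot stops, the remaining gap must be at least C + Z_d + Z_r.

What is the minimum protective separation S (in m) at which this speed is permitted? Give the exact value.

S_min = 49/64 m = 0.7656 m

stop time T_s = (9/20)/2 = 0.2250 s
reaction-phase robot travel = 0.4500·0.1000 = 0.0450 m
robot under decel: 0.4500²/(2·2.0000) = 0.0506 m
human closes 1.6000·0.3250 = 0.5200 m
residual clearance needed = 0.0800+0.0600+0.0100 = 0.1500 m
S_min ≈ 0.0450+0.0506+0.5200+0.1500  ⇒  S_min = 49/64 m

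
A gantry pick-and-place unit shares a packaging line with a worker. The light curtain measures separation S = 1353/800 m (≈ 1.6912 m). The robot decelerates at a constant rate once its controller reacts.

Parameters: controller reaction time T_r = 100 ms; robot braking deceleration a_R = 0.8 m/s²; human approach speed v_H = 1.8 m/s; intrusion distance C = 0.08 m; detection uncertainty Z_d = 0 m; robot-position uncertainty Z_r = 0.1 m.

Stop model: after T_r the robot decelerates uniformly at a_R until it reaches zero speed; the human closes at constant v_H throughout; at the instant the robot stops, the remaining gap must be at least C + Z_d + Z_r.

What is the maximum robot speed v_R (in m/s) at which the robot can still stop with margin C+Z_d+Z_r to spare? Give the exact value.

v_R_max = 1/2 m/s = 0.5000 m/s

collect terms ⇒ (5/8)·v_R² + (47/20)·v_R + (-213/160) = 0
  disc = (47/20)² − 4·(5/8)·(-213/160) = 14161/1600 ; √disc = 119/40
  v_R = (−(47/20) + 119/40) / (2·(5/8)) = 1/2 m/s
check:
braking lasts T_s = (1/2)/(4/5) = 0.6250 s
robot covers v_R·T_r = 0.5000·0.1000 = 0.0500 m before braking
braking distance = 0.5000²/(2·0.8000) = 0.1562 m
person approaches 1.8000·(0.1000+0.6250) = 1.3050 m
margins: 0.0800+0.0000+0.1000 = 0.1800 m
sum ≈ 0.0500+0.1562+1.3050+0.1800 ≈ 1.6912 m = S ✓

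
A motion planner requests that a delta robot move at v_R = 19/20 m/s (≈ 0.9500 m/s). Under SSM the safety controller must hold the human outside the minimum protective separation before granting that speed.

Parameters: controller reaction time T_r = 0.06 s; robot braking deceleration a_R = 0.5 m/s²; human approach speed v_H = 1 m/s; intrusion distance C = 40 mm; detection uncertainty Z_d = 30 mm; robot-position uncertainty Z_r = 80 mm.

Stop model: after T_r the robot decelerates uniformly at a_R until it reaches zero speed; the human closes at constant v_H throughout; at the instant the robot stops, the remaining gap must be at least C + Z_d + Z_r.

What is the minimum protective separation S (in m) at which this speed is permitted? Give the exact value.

T_s = v_R/a_R = (19/20)/(1/2) = 1.9000 s
robot covers v_R·T_r = 0.9500·0.0600 = 0.0570 m before braking
robot under decel: 0.9500²/(2·0.5000) = 0.9025 m
human over T_r+T_s: 1.0000·(0.0600+1.9000) = 1.9600 m
C+Z_d+Z_r = 0.0400+0.0300+0.0800 = 0.1500 m
S_min ≈ 0.0570+0.9025+1.9600+0.1500  ⇒  S_min = 6139/2000 m

S_min = 6139/2000 m = 3.0695 m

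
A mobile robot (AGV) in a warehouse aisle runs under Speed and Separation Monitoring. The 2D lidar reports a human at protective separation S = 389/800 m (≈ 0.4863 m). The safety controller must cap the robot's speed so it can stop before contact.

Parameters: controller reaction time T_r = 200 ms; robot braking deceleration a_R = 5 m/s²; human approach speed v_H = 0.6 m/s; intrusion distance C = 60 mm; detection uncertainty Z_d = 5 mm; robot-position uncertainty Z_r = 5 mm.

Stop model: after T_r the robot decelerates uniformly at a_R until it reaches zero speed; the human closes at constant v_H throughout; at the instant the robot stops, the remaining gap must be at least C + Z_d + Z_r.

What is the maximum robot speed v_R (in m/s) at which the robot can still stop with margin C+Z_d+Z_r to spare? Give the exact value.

at the boundary: (1/10)·v² + (8/25)·v + (-237/800) = 0
  disc = (8/25)² − 4·(1/10)·(-237/800) = 2209/10000 ; √disc = 47/100
  v_R = (−(8/25) + 47/100) / (2·(1/10)) = 3/4 m/s
check:
braking lasts T_s = (3/4)/5 = 0.1500 s
robot covers v_R·T_r = 0.7500·0.2000 = 0.1500 m before braking
robot covers 0.7500·0.1500 − ½·5.0000·0.1500² = 0.0563 m while stopping
human over T_r+T_s: 0.6000·(0.2000+0.1500) = 0.2100 m
residual clearance needed = 0.0600+0.0050+0.0050 = 0.0700 m
sum ≈ 0.1500+0.0563+0.2100+0.0700 ≈ 0.4863 m = S ✓

v_R_max = 3/4 m/s = 0.7500 m/s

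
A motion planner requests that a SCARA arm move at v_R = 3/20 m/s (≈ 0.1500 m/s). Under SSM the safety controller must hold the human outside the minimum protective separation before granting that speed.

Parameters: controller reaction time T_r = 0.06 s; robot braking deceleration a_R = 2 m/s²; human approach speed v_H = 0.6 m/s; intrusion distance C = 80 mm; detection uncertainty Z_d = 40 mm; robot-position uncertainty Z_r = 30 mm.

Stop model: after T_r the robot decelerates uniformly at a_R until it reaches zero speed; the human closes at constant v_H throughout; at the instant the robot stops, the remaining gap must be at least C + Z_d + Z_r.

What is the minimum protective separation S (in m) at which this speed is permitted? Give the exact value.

braking lasts T_s = (3/20)/2 = 0.0750 s
reaction-phase robot travel = 0.1500·0.0600 = 0.0090 m
braking distance = 0.1500²/(2·2.0000) = 0.0056 m
human over T_r+T_s: 0.6000·(0.0600+0.0750) = 0.0810 m
residual clearance needed = 0.0800+0.0400+0.0300 = 0.1500 m
S_min ≈ 0.0090+0.0056+0.0810+0.1500  ⇒  S_min = 393/1600 m

S_min = 393/1600 m = 0.2456 m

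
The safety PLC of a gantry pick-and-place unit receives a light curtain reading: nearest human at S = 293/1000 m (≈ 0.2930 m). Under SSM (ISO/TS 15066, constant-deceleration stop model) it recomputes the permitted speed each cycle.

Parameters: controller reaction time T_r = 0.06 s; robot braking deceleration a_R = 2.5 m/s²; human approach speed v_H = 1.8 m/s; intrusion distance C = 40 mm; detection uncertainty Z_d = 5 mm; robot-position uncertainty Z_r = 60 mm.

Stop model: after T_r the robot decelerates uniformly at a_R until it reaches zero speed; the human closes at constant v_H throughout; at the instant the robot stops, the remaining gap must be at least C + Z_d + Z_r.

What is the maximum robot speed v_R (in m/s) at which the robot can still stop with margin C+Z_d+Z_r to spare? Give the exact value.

v_R_max = 1/10 m/s = 0.1000 m/s

at the boundary: (1/5)·v² + (39/50)·v + (-2/25) = 0
  disc = (39/50)² − 4·(1/5)·(-2/25) = 1681/2500 ; √disc = 41/50
  v_R = (−(39/50) + 41/50) / (2·(1/5)) = 1/10 m/s
check:
braking lasts T_s = (1/10)/(5/2) = 0.0400 s
robot in T_r: 0.1000·0.0600 = 0.0060 m
robot covers 0.1000·0.0400 − ½·2.5000·0.0400² = 0.0020 m while stopping
human over T_r+T_s: 1.8000·(0.0600+0.0400) = 0.1800 m
C+Z_d+Z_r = 0.0400+0.0050+0.0600 = 0.1050 m
sum ≈ 0.0060+0.0020+0.1800+0.1050 ≈ 0.2930 m = S ✓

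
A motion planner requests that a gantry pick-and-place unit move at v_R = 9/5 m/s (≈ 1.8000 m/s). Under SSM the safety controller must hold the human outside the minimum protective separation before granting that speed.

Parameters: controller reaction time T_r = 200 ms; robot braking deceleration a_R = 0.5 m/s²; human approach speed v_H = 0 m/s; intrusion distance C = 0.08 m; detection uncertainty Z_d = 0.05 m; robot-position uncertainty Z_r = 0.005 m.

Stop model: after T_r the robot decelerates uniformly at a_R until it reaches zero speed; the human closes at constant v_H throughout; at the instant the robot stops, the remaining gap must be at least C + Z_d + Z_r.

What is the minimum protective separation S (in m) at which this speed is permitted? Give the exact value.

S_min = 747/200 m = 3.7350 m

braking lasts T_s = (9/5)/(1/2) = 3.6000 s
reaction-phase robot travel = 1.8000·0.2000 = 0.3600 m
robot covers 1.8000·3.6000 − ½·0.5000·3.6000² = 3.2400 m while stopping
human closes 0.0000·3.8000 = 0.0000 m
residual clearance needed = 0.0800+0.0500+0.0050 = 0.1350 m
S_min ≈ 0.3600+3.2400+0.0000+0.1350  ⇒  S_min = 747/200 m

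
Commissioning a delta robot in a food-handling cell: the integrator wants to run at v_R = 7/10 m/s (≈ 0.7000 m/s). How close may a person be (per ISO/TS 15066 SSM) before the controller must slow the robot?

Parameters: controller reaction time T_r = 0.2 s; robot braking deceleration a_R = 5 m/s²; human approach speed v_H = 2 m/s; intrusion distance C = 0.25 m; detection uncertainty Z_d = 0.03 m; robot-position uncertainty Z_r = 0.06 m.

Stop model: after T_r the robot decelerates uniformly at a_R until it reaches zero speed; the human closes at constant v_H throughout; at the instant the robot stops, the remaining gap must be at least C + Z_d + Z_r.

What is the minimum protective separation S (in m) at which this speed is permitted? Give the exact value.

T_s = v_R/a_R = (7/10)/5 = 0.1400 s
reaction-phase robot travel = 0.7000·0.2000 = 0.1400 m
robot covers 0.7000·0.1400 − ½·5.0000·0.1400² = 0.0490 m while stopping
human over T_r+T_s: 2.0000·(0.2000+0.1400) = 0.6800 m
residual clearance needed = 0.2500+0.0300+0.0600 = 0.3400 m
S_min ≈ 0.1400+0.0490+0.6800+0.3400  ⇒  S_min = 1209/1000 m

S_min = 1209/1000 m = 1.2090 m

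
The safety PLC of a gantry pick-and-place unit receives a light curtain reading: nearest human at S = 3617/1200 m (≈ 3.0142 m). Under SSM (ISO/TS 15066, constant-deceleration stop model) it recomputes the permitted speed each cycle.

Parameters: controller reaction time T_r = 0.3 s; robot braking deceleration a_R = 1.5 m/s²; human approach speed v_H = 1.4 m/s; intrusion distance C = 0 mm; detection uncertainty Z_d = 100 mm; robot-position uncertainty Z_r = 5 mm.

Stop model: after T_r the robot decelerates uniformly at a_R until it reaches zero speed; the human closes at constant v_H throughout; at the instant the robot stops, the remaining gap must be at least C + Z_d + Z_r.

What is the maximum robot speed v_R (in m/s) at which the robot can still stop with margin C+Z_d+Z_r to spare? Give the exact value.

at the boundary: (1/3)·v² + (37/30)·v + (-2987/1200) = 0
  disc = (37/30)² − 4·(1/3)·(-2987/1200) = 121/25 ; √disc = 11/5
  v_R = (−(37/30) + 11/5) / (2·(1/3)) = 29/20 m/s
check:
T_s = v_R/a_R = (29/20)/(3/2) = 0.9667 s
reaction-phase robot travel = 1.4500·0.3000 = 0.4350 m
robot under decel: 1.4500²/(2·1.5000) = 0.7008 m
human over T_r+T_s: 1.4000·(0.3000+0.9667) = 1.7733 m
C+Z_d+Z_r = 0.0000+0.1000+0.0050 = 0.1050 m
sum ≈ 0.4350+0.7008+1.7733+0.1050 ≈ 3.0142 m = S ✓

v_R_max = 29/20 m/s = 1.4500 m/s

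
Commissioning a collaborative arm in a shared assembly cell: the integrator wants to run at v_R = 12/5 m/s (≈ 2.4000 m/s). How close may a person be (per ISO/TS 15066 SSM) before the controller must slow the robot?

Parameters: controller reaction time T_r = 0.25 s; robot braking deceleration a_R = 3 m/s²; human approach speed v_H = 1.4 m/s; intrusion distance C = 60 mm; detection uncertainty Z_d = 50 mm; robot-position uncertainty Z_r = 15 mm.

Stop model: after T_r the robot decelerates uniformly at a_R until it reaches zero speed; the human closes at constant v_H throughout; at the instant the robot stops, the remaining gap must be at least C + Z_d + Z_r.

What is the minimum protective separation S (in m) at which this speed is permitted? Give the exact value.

S_min = 631/200 m = 3.1550 m

braking lasts T_s = (12/5)/3 = 0.8000 s
reaction-phase robot travel = 2.4000·0.2500 = 0.6000 m
robot covers 2.4000·0.8000 − ½·3.0000·0.8000² = 0.9600 m while stopping
person approaches 1.4000·(0.2500+0.8000) = 1.4700 m
C+Z_d+Z_r = 0.0600+0.0500+0.0150 = 0.1250 m
S_min ≈ 0.6000+0.9600+1.4700+0.1250  ⇒  S_min = 631/200 m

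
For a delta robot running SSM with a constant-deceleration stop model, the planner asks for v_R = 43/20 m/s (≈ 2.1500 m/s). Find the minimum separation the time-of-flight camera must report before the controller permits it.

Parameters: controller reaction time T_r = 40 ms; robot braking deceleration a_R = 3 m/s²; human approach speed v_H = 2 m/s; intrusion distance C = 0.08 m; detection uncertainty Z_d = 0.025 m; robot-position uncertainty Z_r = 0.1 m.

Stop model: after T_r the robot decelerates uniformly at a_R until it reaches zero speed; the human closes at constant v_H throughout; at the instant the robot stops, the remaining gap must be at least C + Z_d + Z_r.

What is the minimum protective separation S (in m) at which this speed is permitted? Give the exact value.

S_min = 10299/4000 m = 2.5747 m

braking lasts T_s = (43/20)/3 = 0.7167 s
reaction-phase robot travel = 2.1500·0.0400 = 0.0860 m
robot under decel: 2.1500²/(2·3.0000) = 0.7704 m
human closes 2.0000·0.7567 = 1.5133 m
margins: 0.0800+0.0250+0.1000 = 0.2050 m
S_min ≈ 0.0860+0.7704+1.5133+0.2050  ⇒  S_min = 10299/4000 m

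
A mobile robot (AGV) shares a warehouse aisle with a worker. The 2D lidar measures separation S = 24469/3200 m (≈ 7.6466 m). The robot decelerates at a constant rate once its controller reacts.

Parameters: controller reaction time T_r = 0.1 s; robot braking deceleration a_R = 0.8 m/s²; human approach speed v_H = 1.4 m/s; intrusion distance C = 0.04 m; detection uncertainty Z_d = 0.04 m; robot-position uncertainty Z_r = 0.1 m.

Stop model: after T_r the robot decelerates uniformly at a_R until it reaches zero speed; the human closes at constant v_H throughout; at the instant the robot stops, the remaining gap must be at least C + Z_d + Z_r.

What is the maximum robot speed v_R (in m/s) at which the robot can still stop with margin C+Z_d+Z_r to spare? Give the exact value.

v_R_max = 9/4 m/s = 2.2500 m/s

quadratic (5/8)·v² + (37/20)·v + (-4689/640) = 0
  disc = (37/20)² − 4·(5/8)·(-4689/640) = 139129/6400 ; √disc = 373/80
  v_R = (−(37/20) + 373/80) / (2·(5/8)) = 9/4 m/s
check:
T_s = v_R/a_R = (9/4)/(4/5) = 2.8125 s
reaction-phase robot travel = 2.2500·0.1000 = 0.2250 m
robot covers 2.2500·2.8125 − ½·0.8000·2.8125² = 3.1641 m while stopping
human closes 1.4000·2.9125 = 4.0775 m
residual clearance needed = 0.0400+0.0400+0.1000 = 0.1800 m
sum ≈ 0.2250+3.1641+4.0775+0.1800 ≈ 7.6466 m = S ✓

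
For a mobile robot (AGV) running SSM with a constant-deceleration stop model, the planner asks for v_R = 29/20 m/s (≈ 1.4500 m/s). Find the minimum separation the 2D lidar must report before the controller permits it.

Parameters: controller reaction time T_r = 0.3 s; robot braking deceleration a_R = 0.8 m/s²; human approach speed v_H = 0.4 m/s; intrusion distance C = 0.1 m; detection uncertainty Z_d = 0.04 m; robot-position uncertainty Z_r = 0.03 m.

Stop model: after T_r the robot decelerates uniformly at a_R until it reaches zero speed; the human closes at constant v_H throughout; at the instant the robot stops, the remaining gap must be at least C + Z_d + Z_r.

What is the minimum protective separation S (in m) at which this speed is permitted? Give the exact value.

S_min = 1769/640 m = 2.7641 m

braking lasts T_s = (29/20)/(4/5) = 1.8125 s
reaction-phase robot travel = 1.4500·0.3000 = 0.4350 m
braking distance = 1.4500²/(2·0.8000) = 1.3141 m
human closes 0.4000·2.1125 = 0.8450 m
residual clearance needed = 0.1000+0.0400+0.0300 = 0.1700 m
S_min ≈ 0.4350+1.3141+0.8450+0.1700  ⇒  S_min = 1769/640 m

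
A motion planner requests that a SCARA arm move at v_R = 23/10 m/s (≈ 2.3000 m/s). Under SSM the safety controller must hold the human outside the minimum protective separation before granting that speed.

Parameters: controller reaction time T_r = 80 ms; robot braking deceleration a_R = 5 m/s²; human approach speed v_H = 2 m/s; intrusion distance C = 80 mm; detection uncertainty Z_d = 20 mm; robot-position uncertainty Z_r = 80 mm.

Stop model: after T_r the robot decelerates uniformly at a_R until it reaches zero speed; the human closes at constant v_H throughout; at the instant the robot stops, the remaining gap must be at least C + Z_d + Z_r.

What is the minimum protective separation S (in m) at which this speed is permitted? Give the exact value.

S_min = 1973/1000 m = 1.9730 m

stop time T_s = (23/10)/5 = 0.4600 s
robot covers v_R·T_r = 2.3000·0.0800 = 0.1840 m before braking
robot covers 2.3000·0.4600 − ½·5.0000·0.4600² = 0.5290 m while stopping
human closes 2.0000·0.5400 = 1.0800 m
margins: 0.0800+0.0200+0.0800 = 0.1800 m
S_min ≈ 0.1840+0.5290+1.0800+0.1800  ⇒  S_min = 1973/1000 m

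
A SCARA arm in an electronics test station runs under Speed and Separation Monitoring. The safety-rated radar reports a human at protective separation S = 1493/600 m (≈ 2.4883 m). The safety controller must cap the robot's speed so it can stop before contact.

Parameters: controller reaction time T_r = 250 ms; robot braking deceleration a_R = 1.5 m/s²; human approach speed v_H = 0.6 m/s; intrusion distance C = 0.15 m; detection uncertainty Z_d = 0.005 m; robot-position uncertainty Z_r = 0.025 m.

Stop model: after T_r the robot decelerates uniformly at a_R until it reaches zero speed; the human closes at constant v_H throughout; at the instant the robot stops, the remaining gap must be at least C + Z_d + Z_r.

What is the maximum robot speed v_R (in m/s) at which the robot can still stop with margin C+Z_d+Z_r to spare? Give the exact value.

at the boundary: (1/3)·v² + (13/20)·v + (-259/120) = 0
  disc = (13/20)² − 4·(1/3)·(-259/120) = 11881/3600 ; √disc = 109/60
  v_R = (−(13/20) + 109/60) / (2·(1/3)) = 7/4 m/s
check:
T_s = v_R/a_R = (7/4)/(3/2) = 1.1667 s
robot covers v_R·T_r = 1.7500·0.2500 = 0.4375 m before braking
robot under decel: 1.7500²/(2·1.5000) = 1.0208 m
human over T_r+T_s: 0.6000·(0.2500+1.1667) = 0.8500 m
margins: 0.1500+0.0050+0.0250 = 0.1800 m
sum ≈ 0.4375+1.0208+0.8500+0.1800 ≈ 2.4883 m = S ✓

v_R_max = 7/4 m/s = 1.7500 m/s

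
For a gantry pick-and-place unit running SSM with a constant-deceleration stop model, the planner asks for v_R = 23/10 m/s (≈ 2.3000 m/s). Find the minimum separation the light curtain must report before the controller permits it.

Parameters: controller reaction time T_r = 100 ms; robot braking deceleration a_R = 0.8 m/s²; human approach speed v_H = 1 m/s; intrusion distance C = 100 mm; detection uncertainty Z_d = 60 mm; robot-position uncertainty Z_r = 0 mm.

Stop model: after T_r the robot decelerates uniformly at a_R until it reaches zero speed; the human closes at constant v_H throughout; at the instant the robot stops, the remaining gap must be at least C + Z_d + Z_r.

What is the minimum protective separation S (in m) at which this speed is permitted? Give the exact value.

stop time T_s = (23/10)/(4/5) = 2.8750 s
robot in T_r: 2.3000·0.1000 = 0.2300 m
braking distance = 2.3000²/(2·0.8000) = 3.3062 m
human over T_r+T_s: 1.0000·(0.1000+2.8750) = 2.9750 m
residual clearance needed = 0.1000+0.0600+0.0000 = 0.1600 m
S_min ≈ 0.2300+3.3062+2.9750+0.1600  ⇒  S_min = 5337/800 m

S_min = 5337/800 m = 6.6712 m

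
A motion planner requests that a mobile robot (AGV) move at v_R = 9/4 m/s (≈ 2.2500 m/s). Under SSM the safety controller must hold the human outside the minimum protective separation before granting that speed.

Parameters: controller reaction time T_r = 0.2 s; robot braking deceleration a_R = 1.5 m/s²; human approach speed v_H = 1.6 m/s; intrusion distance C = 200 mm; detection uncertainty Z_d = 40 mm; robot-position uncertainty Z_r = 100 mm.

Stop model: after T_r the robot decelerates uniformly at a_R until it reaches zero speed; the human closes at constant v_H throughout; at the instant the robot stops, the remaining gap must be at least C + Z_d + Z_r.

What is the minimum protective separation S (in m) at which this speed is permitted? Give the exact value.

S_min = 2079/400 m = 5.1975 m

braking lasts T_s = (9/4)/(3/2) = 1.5000 s
robot covers v_R·T_r = 2.2500·0.2000 = 0.4500 m before braking
braking distance = 2.2500²/(2·1.5000) = 1.6875 m
human closes 1.6000·1.7000 = 2.7200 m
C+Z_d+Z_r = 0.2000+0.0400+0.1000 = 0.3400 m
S_min ≈ 0.4500+1.6875+2.7200+0.3400  ⇒  S_min = 2079/400 m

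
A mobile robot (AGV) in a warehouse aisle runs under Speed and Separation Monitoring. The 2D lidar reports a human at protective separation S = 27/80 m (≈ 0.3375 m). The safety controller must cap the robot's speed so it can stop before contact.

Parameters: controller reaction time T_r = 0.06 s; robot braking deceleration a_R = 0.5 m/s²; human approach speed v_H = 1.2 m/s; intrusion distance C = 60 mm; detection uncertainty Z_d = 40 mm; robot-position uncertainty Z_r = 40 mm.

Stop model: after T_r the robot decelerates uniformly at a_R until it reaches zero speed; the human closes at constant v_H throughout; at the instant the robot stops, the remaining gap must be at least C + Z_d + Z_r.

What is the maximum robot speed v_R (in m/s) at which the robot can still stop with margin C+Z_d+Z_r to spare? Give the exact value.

v_R_max = 1/20 m/s = 0.0500 m/s

at the boundary: (1)·v² + (123/50)·v + (-251/2000) = 0
  disc = (123/50)² − 4·(1)·(-251/2000) = 4096/625 ; √disc = 64/25
  v_R = (−(123/50) + 64/25) / (2·(1)) = 1/20 m/s
check:
T_s = v_R/a_R = (1/20)/(1/2) = 0.1000 s
robot in T_r: 0.0500·0.0600 = 0.0030 m
braking distance = 0.0500²/(2·0.5000) = 0.0025 m
human closes 1.2000·0.1600 = 0.1920 m
C+Z_d+Z_r = 0.0600+0.0400+0.0400 = 0.1400 m
sum ≈ 0.0030+0.0025+0.1920+0.1400 ≈ 0.3375 m = S ✓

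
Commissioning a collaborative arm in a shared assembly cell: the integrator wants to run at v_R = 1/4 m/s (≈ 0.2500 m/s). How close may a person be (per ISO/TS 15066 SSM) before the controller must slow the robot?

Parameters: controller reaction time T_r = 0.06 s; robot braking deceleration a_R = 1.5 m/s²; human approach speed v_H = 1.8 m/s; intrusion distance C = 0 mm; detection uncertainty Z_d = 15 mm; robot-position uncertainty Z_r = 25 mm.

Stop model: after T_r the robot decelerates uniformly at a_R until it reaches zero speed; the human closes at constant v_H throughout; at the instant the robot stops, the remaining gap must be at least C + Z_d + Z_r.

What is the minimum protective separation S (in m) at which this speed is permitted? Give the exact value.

S_min = 2903/6000 m = 0.4838 m

stop time T_s = (1/4)/(3/2) = 0.1667 s
robot covers v_R·T_r = 0.2500·0.0600 = 0.0150 m before braking
robot covers 0.2500·0.1667 − ½·1.5000·0.1667² = 0.0208 m while stopping
human closes 1.8000·0.2267 = 0.4080 m
margins: 0.0000+0.0150+0.0250 = 0.0400 m
S_min ≈ 0.0150+0.0208+0.4080+0.0400  ⇒  S_min = 2903/6000 m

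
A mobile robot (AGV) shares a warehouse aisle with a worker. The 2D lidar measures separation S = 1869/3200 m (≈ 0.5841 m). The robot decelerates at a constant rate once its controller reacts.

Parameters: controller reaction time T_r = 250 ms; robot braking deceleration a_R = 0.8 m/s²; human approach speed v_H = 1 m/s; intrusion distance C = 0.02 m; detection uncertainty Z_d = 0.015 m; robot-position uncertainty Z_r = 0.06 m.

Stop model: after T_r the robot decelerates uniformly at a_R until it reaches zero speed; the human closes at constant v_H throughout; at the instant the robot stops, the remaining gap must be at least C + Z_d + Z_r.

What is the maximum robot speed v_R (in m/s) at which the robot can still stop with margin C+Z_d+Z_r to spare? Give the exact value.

collect terms ⇒ (5/8)·v_R² + (3/2)·v_R + (-153/640) = 0
  disc = (3/2)² − 4·(5/8)·(-153/640) = 729/256 ; √disc = 27/16
  v_R = (−(3/2) + 27/16) / (2·(5/8)) = 3/20 m/s
check:
T_s = v_R/a_R = (3/20)/(4/5) = 0.1875 s
reaction-phase robot travel = 0.1500·0.2500 = 0.0375 m
robot under decel: 0.1500²/(2·0.8000) = 0.0141 m
human closes 1.0000·0.4375 = 0.4375 m
margins: 0.0200+0.0150+0.0600 = 0.0950 m
sum ≈ 0.0375+0.0141+0.4375+0.0950 ≈ 0.5841 m = S ✓

v_R_max = 3/20 m/s = 0.1500 m/s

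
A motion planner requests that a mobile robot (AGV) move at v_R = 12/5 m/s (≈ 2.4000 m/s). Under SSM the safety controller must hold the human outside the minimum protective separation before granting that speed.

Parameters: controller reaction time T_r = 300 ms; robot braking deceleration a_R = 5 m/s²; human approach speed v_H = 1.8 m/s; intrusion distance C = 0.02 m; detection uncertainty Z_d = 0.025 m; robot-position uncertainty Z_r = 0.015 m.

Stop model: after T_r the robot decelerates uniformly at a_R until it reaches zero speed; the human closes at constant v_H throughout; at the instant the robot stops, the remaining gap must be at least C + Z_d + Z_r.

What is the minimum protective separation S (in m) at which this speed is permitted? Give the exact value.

S_min = 69/25 m = 2.7600 m

T_s = v_R/a_R = (12/5)/5 = 0.4800 s
reaction-phase robot travel = 2.4000·0.3000 = 0.7200 m
robot under decel: 2.4000²/(2·5.0000) = 0.5760 m
human closes 1.8000·0.7800 = 1.4040 m
residual clearance needed = 0.0200+0.0250+0.0150 = 0.0600 m
S_min ≈ 0.7200+0.5760+1.4040+0.0600  ⇒  S_min = 69/25 m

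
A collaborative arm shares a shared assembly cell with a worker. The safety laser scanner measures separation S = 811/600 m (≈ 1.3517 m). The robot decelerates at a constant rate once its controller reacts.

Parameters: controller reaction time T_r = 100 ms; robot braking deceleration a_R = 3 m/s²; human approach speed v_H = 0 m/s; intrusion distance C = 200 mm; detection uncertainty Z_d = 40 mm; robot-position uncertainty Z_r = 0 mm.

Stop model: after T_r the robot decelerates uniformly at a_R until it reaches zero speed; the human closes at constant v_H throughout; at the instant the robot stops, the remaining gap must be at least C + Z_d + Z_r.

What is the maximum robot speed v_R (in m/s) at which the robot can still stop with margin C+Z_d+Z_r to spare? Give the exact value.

v_R_max = 23/10 m/s = 2.3000 m/s

at the boundary: (1/6)·v² + (1/10)·v + (-667/600) = 0
  disc = (1/10)² − 4·(1/6)·(-667/600) = 169/225 ; √disc = 13/15
  v_R = (−(1/10) + 13/15) / (2·(1/6)) = 23/10 m/s
check:
braking lasts T_s = (23/10)/3 = 0.7667 s
reaction-phase robot travel = 2.3000·0.1000 = 0.2300 m
robot covers 2.3000·0.7667 − ½·3.0000·0.7667² = 0.8817 m while stopping
human over T_r+T_s: 0.0000·(0.1000+0.7667) = 0.0000 m
margins: 0.2000+0.0400+0.0000 = 0.2400 m
sum ≈ 0.2300+0.8817+0.0000+0.2400 ≈ 1.3517 m = S ✓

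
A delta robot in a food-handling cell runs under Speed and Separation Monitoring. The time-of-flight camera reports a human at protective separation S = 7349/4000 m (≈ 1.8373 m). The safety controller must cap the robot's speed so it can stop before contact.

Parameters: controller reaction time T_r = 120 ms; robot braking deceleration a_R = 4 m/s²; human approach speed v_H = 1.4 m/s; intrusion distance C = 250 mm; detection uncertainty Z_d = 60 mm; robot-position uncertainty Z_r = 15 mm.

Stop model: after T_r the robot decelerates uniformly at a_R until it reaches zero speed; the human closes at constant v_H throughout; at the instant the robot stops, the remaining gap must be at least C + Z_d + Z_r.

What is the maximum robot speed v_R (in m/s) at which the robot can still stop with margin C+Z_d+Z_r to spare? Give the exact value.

v_R_max = 19/10 m/s = 1.9000 m/s

collect terms ⇒ (1/8)·v_R² + (47/100)·v_R + (-5377/4000) = 0
  disc = (47/100)² − 4·(1/8)·(-5377/4000) = 35721/40000 ; √disc = 189/200
  v_R = (−(47/100) + 189/200) / (2·(1/8)) = 19/10 m/s
check:
stop time T_s = (19/10)/4 = 0.4750 s
robot covers v_R·T_r = 1.9000·0.1200 = 0.2280 m before braking
robot under decel: 1.9000²/(2·4.0000) = 0.4512 m
human closes 1.4000·0.5950 = 0.8330 m
C+Z_d+Z_r = 0.2500+0.0600+0.0150 = 0.3250 m
sum ≈ 0.2280+0.4512+0.8330+0.3250 ≈ 1.8373 m = S ✓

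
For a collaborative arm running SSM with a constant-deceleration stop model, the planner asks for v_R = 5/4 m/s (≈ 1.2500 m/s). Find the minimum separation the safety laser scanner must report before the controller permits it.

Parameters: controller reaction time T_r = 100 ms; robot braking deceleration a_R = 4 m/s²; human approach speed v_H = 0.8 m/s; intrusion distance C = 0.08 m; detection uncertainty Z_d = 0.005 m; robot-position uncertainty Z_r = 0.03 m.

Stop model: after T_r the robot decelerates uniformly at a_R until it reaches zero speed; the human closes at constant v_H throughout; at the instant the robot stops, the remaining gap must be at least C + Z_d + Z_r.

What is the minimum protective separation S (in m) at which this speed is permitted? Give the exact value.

S_min = 2449/3200 m = 0.7653 m

stop time T_s = (5/4)/4 = 0.3125 s
reaction-phase robot travel = 1.2500·0.1000 = 0.1250 m
robot under decel: 1.2500²/(2·4.0000) = 0.1953 m
human closes 0.8000·0.4125 = 0.3300 m
margins: 0.0800+0.0050+0.0300 = 0.1150 m
S_min ≈ 0.1250+0.1953+0.3300+0.1150  ⇒  S_min = 2449/3200 m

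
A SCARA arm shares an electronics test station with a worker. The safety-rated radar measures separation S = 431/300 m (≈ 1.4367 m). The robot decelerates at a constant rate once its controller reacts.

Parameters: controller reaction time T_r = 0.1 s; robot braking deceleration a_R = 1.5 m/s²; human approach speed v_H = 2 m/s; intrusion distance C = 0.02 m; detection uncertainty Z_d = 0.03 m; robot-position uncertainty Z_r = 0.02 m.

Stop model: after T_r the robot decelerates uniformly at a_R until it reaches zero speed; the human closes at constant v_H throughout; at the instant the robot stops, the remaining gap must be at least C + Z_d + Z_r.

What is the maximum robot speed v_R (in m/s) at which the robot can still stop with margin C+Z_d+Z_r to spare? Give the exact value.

at the boundary: (1/3)·v² + (43/30)·v + (-7/6) = 0
  disc = (43/30)² − 4·(1/3)·(-7/6) = 361/100 ; √disc = 19/10
  v_R = (−(43/30) + 19/10) / (2·(1/3)) = 7/10 m/s
check:
braking lasts T_s = (7/10)/(3/2) = 0.4667 s
robot in T_r: 0.7000·0.1000 = 0.0700 m
robot covers 0.7000·0.4667 − ½·1.5000·0.4667² = 0.1633 m while stopping
human closes 2.0000·0.5667 = 1.1333 m
residual clearance needed = 0.0200+0.0300+0.0200 = 0.0700 m
sum ≈ 0.0700+0.1633+1.1333+0.0700 ≈ 1.4367 m = S ✓

v_R_max = 7/10 m/s = 0.7000 m/s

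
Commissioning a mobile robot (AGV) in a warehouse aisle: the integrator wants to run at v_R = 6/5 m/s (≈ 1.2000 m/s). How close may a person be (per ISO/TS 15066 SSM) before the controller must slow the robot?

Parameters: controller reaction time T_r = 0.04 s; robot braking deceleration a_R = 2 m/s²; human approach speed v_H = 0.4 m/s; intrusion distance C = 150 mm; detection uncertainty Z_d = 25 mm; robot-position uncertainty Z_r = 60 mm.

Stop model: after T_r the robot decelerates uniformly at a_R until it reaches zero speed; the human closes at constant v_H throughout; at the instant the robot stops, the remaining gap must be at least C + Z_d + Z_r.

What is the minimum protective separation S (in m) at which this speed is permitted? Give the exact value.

S_min = 899/1000 m = 0.8990 m

T_s = v_R/a_R = (6/5)/2 = 0.6000 s
robot in T_r: 1.2000·0.0400 = 0.0480 m
robot covers 1.2000·0.6000 − ½·2.0000·0.6000² = 0.3600 m while stopping
human closes 0.4000·0.6400 = 0.2560 m
C+Z_d+Z_r = 0.1500+0.0250+0.0600 = 0.2350 m
S_min ≈ 0.0480+0.3600+0.2560+0.2350  ⇒  S_min = 899/1000 m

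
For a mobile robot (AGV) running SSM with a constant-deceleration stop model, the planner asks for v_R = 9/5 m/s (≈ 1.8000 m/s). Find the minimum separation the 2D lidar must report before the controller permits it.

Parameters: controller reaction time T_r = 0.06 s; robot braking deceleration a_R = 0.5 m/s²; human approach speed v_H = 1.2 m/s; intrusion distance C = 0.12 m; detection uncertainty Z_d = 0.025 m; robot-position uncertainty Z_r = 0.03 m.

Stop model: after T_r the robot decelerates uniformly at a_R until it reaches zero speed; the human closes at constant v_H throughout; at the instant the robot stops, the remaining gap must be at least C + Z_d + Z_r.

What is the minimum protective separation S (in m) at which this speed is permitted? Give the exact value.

S_min = 1583/200 m = 7.9150 m

T_s = v_R/a_R = (9/5)/(1/2) = 3.6000 s
robot in T_r: 1.8000·0.0600 = 0.1080 m
robot covers 1.8000·3.6000 − ½·0.5000·3.6000² = 3.2400 m while stopping
human closes 1.2000·3.6600 = 4.3920 m
residual clearance needed = 0.1200+0.0250+0.0300 = 0.1750 m
S_min ≈ 0.1080+3.2400+4.3920+0.1750  ⇒  S_min = 1583/200 m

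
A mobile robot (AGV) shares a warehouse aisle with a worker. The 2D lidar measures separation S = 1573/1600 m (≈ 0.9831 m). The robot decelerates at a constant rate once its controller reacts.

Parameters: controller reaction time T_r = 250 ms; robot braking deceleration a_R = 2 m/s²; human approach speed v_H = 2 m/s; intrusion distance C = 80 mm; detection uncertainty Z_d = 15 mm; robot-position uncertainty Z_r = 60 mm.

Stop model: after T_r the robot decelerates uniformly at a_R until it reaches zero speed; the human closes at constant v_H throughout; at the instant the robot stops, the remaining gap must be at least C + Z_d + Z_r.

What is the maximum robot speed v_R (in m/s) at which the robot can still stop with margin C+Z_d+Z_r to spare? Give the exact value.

v_R_max = 1/4 m/s = 0.2500 m/s

quadratic (1/4)·v² + (5/4)·v + (-21/64) = 0
  disc = (5/4)² − 4·(1/4)·(-21/64) = 121/64 ; √disc = 11/8
  v_R = (−(5/4) + 11/8) / (2·(1/4)) = 1/4 m/s
check:
braking lasts T_s = (1/4)/2 = 0.1250 s
robot covers v_R·T_r = 0.2500·0.2500 = 0.0625 m before braking
robot covers 0.2500·0.1250 − ½·2.0000·0.1250² = 0.0156 m while stopping
person approaches 2.0000·(0.2500+0.1250) = 0.7500 m
C+Z_d+Z_r = 0.0800+0.0150+0.0600 = 0.1550 m
sum ≈ 0.0625+0.0156+0.7500+0.1550 ≈ 0.9831 m = S ✓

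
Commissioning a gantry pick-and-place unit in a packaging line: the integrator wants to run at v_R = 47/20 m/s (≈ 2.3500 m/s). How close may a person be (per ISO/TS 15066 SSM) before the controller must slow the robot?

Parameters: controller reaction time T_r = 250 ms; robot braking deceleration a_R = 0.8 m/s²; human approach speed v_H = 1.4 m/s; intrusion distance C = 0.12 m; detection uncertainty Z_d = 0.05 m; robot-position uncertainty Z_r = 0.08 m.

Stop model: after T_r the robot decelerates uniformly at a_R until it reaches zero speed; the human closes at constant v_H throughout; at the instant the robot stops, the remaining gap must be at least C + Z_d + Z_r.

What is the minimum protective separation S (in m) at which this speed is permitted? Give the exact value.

S_min = 5601/640 m = 8.7516 m

braking lasts T_s = (47/20)/(4/5) = 2.9375 s
reaction-phase robot travel = 2.3500·0.2500 = 0.5875 m
robot under decel: 2.3500²/(2·0.8000) = 3.4516 m
human closes 1.4000·3.1875 = 4.4625 m
C+Z_d+Z_r = 0.1200+0.0500+0.0800 = 0.2500 m
S_min ≈ 0.5875+3.4516+4.4625+0.2500  ⇒  S_min = 5601/640 m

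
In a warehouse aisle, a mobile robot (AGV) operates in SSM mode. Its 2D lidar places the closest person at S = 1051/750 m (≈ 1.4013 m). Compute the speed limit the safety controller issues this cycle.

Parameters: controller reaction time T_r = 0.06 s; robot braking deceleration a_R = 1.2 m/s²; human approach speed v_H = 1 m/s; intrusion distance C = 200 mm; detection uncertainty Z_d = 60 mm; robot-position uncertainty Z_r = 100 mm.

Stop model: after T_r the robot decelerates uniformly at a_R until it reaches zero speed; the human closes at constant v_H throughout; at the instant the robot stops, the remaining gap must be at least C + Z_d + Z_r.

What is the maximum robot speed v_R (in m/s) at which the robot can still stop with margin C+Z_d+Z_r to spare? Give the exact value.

at the boundary: (5/12)·v² + (67/75)·v + (-368/375) = 0
  disc = (67/75)² − 4·(5/12)·(-368/375) = 1521/625 ; √disc = 39/25
  v_R = (−(67/75) + 39/25) / (2·(5/12)) = 4/5 m/s
check:
stop time T_s = (4/5)/(6/5) = 0.6667 s
reaction-phase robot travel = 0.8000·0.0600 = 0.0480 m
robot under decel: 0.8000²/(2·1.2000) = 0.2667 m
human closes 1.0000·0.7267 = 0.7267 m
margins: 0.2000+0.0600+0.1000 = 0.3600 m
sum ≈ 0.0480+0.2667+0.7267+0.3600 ≈ 1.4013 m = S ✓

v_R_max = 4/5 m/s = 0.8000 m/s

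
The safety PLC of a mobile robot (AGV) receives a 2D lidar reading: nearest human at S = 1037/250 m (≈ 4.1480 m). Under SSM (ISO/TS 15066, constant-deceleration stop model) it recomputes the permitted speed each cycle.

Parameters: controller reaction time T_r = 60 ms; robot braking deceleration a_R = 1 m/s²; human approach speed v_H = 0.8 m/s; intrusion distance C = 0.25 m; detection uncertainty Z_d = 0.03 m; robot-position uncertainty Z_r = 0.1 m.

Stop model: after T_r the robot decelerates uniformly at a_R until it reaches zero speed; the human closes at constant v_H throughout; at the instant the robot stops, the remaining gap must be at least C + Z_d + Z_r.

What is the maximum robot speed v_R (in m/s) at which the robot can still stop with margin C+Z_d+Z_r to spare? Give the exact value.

v_R_max = 2 m/s = 2.0000 m/s

collect terms ⇒ (1/2)·v_R² + (43/50)·v_R + (-93/25) = 0
  disc = (43/50)² − 4·(1/2)·(-93/25) = 20449/2500 ; √disc = 143/50
  v_R = (−(43/50) + 143/50) / (2·(1/2)) = 2 m/s
check:
stop time T_s = 2/1 = 2.0000 s
robot in T_r: 2.0000·0.0600 = 0.1200 m
braking distance = 2.0000²/(2·1.0000) = 2.0000 m
person approaches 0.8000·(0.0600+2.0000) = 1.6480 m
margins: 0.2500+0.0300+0.1000 = 0.3800 m
sum ≈ 0.1200+2.0000+1.6480+0.3800 ≈ 4.1480 m = S ✓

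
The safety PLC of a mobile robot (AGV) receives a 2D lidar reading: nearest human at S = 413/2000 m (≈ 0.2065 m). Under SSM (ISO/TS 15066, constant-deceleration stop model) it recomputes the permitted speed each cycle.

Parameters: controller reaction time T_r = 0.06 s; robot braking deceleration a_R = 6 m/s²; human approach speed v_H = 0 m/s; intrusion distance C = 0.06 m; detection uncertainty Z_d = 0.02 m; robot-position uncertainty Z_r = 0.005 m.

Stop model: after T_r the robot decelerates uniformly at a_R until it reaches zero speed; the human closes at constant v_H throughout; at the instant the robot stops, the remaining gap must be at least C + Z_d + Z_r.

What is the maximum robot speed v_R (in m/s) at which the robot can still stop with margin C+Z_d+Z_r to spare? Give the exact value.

at the boundary: (1/12)·v² + (3/50)·v + (-243/2000) = 0
  disc = (3/50)² − 4·(1/12)·(-243/2000) = 441/10000 ; √disc = 21/100
  v_R = (−(3/50) + 21/100) / (2·(1/12)) = 9/10 m/s
check:
T_s = v_R/a_R = (9/10)/6 = 0.1500 s
reaction-phase robot travel = 0.9000·0.0600 = 0.0540 m
robot covers 0.9000·0.1500 − ½·6.0000·0.1500² = 0.0675 m while stopping
human closes 0.0000·0.2100 = 0.0000 m
margins: 0.0600+0.0200+0.0050 = 0.0850 m
sum ≈ 0.0540+0.0675+0.0000+0.0850 ≈ 0.2065 m = S ✓

v_R_max = 9/10 m/s = 0.9000 m/s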